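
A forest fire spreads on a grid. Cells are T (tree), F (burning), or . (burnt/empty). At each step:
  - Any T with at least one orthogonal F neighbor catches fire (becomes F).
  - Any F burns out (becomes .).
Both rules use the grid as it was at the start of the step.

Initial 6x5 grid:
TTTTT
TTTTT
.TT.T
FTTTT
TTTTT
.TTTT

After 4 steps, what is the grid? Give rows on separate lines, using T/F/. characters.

Step 1: 2 trees catch fire, 1 burn out
  TTTTT
  TTTTT
  .TT.T
  .FTTT
  FTTTT
  .TTTT
Step 2: 3 trees catch fire, 2 burn out
  TTTTT
  TTTTT
  .FT.T
  ..FTT
  .FTTT
  .TTTT
Step 3: 5 trees catch fire, 3 burn out
  TTTTT
  TFTTT
  ..F.T
  ...FT
  ..FTT
  .FTTT
Step 4: 6 trees catch fire, 5 burn out
  TFTTT
  F.FTT
  ....T
  ....F
  ...FT
  ..FTT

TFTTT
F.FTT
....T
....F
...FT
..FTT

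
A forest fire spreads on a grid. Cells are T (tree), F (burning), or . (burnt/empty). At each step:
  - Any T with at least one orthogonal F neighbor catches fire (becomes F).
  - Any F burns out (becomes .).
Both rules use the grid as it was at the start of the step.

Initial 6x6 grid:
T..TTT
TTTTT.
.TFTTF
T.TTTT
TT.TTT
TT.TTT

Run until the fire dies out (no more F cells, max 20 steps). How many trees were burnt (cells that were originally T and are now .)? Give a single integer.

Step 1: +6 fires, +2 burnt (F count now 6)
Step 2: +6 fires, +6 burnt (F count now 6)
Step 3: +6 fires, +6 burnt (F count now 6)
Step 4: +4 fires, +6 burnt (F count now 4)
Step 5: +0 fires, +4 burnt (F count now 0)
Fire out after step 5
Initially T: 27, now '.': 31
Total burnt (originally-T cells now '.'): 22

Answer: 22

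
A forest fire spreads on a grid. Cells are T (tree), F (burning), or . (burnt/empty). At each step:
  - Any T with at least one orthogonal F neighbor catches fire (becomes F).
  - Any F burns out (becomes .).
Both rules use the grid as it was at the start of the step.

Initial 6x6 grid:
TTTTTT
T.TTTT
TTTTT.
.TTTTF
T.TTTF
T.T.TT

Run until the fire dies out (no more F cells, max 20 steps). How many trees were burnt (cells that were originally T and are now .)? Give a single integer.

Answer: 26

Derivation:
Step 1: +3 fires, +2 burnt (F count now 3)
Step 2: +4 fires, +3 burnt (F count now 4)
Step 3: +4 fires, +4 burnt (F count now 4)
Step 4: +6 fires, +4 burnt (F count now 6)
Step 5: +4 fires, +6 burnt (F count now 4)
Step 6: +2 fires, +4 burnt (F count now 2)
Step 7: +2 fires, +2 burnt (F count now 2)
Step 8: +1 fires, +2 burnt (F count now 1)
Step 9: +0 fires, +1 burnt (F count now 0)
Fire out after step 9
Initially T: 28, now '.': 34
Total burnt (originally-T cells now '.'): 26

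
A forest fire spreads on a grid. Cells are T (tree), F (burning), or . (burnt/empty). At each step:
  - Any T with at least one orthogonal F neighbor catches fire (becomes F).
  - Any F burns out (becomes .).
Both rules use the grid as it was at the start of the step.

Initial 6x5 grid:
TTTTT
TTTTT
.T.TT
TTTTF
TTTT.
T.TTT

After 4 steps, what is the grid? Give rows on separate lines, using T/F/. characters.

Step 1: 2 trees catch fire, 1 burn out
  TTTTT
  TTTTT
  .T.TF
  TTTF.
  TTTT.
  T.TTT
Step 2: 4 trees catch fire, 2 burn out
  TTTTT
  TTTTF
  .T.F.
  TTF..
  TTTF.
  T.TTT
Step 3: 5 trees catch fire, 4 burn out
  TTTTF
  TTTF.
  .T...
  TF...
  TTF..
  T.TFT
Step 4: 7 trees catch fire, 5 burn out
  TTTF.
  TTF..
  .F...
  F....
  TF...
  T.F.F

TTTF.
TTF..
.F...
F....
TF...
T.F.F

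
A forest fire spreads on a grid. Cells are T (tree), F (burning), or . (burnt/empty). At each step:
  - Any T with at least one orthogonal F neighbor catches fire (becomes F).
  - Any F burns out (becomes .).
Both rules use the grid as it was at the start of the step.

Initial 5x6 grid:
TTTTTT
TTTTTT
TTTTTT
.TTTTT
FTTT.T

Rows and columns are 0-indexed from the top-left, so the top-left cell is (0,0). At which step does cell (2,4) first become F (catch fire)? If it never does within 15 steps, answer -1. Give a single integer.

Step 1: cell (2,4)='T' (+1 fires, +1 burnt)
Step 2: cell (2,4)='T' (+2 fires, +1 burnt)
Step 3: cell (2,4)='T' (+3 fires, +2 burnt)
Step 4: cell (2,4)='T' (+4 fires, +3 burnt)
Step 5: cell (2,4)='T' (+5 fires, +4 burnt)
Step 6: cell (2,4)='F' (+5 fires, +5 burnt)
  -> target ignites at step 6
Step 7: cell (2,4)='.' (+4 fires, +5 burnt)
Step 8: cell (2,4)='.' (+2 fires, +4 burnt)
Step 9: cell (2,4)='.' (+1 fires, +2 burnt)
Step 10: cell (2,4)='.' (+0 fires, +1 burnt)
  fire out at step 10

6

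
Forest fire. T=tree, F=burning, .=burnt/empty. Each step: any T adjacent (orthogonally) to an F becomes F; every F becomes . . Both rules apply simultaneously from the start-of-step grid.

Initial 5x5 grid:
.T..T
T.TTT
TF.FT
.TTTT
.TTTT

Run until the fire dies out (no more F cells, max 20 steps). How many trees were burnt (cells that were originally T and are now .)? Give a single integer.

Answer: 15

Derivation:
Step 1: +5 fires, +2 burnt (F count now 5)
Step 2: +7 fires, +5 burnt (F count now 7)
Step 3: +3 fires, +7 burnt (F count now 3)
Step 4: +0 fires, +3 burnt (F count now 0)
Fire out after step 4
Initially T: 16, now '.': 24
Total burnt (originally-T cells now '.'): 15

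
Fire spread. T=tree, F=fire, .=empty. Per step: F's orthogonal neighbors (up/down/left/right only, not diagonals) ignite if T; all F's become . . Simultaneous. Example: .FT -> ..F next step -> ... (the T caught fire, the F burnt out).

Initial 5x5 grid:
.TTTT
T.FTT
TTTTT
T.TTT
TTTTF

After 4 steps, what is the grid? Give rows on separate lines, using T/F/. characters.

Step 1: 5 trees catch fire, 2 burn out
  .TFTT
  T..FT
  TTFTT
  T.TTF
  TTTF.
Step 2: 9 trees catch fire, 5 burn out
  .F.FT
  T...F
  TF.FF
  T.FF.
  TTF..
Step 3: 3 trees catch fire, 9 burn out
  ....F
  T....
  F....
  T....
  TF...
Step 4: 3 trees catch fire, 3 burn out
  .....
  F....
  .....
  F....
  F....

.....
F....
.....
F....
F....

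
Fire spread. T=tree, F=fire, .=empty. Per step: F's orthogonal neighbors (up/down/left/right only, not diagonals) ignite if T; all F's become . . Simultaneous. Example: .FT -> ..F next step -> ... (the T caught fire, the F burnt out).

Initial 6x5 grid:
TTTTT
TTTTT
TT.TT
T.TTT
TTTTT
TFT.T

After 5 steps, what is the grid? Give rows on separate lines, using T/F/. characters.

Step 1: 3 trees catch fire, 1 burn out
  TTTTT
  TTTTT
  TT.TT
  T.TTT
  TFTTT
  F.F.T
Step 2: 2 trees catch fire, 3 burn out
  TTTTT
  TTTTT
  TT.TT
  T.TTT
  F.FTT
  ....T
Step 3: 3 trees catch fire, 2 burn out
  TTTTT
  TTTTT
  TT.TT
  F.FTT
  ...FT
  ....T
Step 4: 3 trees catch fire, 3 burn out
  TTTTT
  TTTTT
  FT.TT
  ...FT
  ....F
  ....T
Step 5: 5 trees catch fire, 3 burn out
  TTTTT
  FTTTT
  .F.FT
  ....F
  .....
  ....F

TTTTT
FTTTT
.F.FT
....F
.....
....F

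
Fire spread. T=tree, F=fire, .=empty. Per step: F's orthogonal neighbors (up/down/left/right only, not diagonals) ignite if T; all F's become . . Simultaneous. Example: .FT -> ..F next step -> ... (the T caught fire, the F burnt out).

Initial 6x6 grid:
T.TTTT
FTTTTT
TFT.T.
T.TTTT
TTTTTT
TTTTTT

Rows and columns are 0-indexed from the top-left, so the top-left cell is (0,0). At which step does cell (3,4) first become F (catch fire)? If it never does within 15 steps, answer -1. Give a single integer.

Step 1: cell (3,4)='T' (+4 fires, +2 burnt)
Step 2: cell (3,4)='T' (+3 fires, +4 burnt)
Step 3: cell (3,4)='T' (+5 fires, +3 burnt)
Step 4: cell (3,4)='F' (+7 fires, +5 burnt)
  -> target ignites at step 4
Step 5: cell (3,4)='.' (+7 fires, +7 burnt)
Step 6: cell (3,4)='.' (+3 fires, +7 burnt)
Step 7: cell (3,4)='.' (+1 fires, +3 burnt)
Step 8: cell (3,4)='.' (+0 fires, +1 burnt)
  fire out at step 8

4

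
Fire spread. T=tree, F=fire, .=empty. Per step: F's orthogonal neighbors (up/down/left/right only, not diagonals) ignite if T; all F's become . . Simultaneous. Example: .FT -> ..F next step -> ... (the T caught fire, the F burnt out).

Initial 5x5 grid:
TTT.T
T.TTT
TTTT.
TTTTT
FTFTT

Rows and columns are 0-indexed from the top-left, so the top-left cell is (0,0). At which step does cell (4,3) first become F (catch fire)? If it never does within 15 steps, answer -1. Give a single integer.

Step 1: cell (4,3)='F' (+4 fires, +2 burnt)
  -> target ignites at step 1
Step 2: cell (4,3)='.' (+5 fires, +4 burnt)
Step 3: cell (4,3)='.' (+5 fires, +5 burnt)
Step 4: cell (4,3)='.' (+3 fires, +5 burnt)
Step 5: cell (4,3)='.' (+2 fires, +3 burnt)
Step 6: cell (4,3)='.' (+1 fires, +2 burnt)
Step 7: cell (4,3)='.' (+0 fires, +1 burnt)
  fire out at step 7

1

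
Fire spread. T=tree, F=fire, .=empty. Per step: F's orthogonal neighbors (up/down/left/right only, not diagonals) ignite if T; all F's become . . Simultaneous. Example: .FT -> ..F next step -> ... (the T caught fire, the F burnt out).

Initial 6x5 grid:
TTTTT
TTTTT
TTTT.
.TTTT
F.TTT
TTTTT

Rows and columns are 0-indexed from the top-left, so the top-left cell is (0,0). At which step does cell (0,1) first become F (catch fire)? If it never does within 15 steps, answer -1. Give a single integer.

Step 1: cell (0,1)='T' (+1 fires, +1 burnt)
Step 2: cell (0,1)='T' (+1 fires, +1 burnt)
Step 3: cell (0,1)='T' (+1 fires, +1 burnt)
Step 4: cell (0,1)='T' (+2 fires, +1 burnt)
Step 5: cell (0,1)='T' (+3 fires, +2 burnt)
Step 6: cell (0,1)='T' (+4 fires, +3 burnt)
Step 7: cell (0,1)='T' (+4 fires, +4 burnt)
Step 8: cell (0,1)='T' (+4 fires, +4 burnt)
Step 9: cell (0,1)='F' (+4 fires, +4 burnt)
  -> target ignites at step 9
Step 10: cell (0,1)='.' (+2 fires, +4 burnt)
Step 11: cell (0,1)='.' (+0 fires, +2 burnt)
  fire out at step 11

9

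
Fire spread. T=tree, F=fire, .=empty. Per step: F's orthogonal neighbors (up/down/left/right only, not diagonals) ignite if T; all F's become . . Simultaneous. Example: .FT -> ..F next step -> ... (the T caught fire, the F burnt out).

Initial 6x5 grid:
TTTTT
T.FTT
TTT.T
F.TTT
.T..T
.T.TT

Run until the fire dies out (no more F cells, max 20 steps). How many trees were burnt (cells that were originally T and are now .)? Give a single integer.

Answer: 18

Derivation:
Step 1: +4 fires, +2 burnt (F count now 4)
Step 2: +6 fires, +4 burnt (F count now 6)
Step 3: +4 fires, +6 burnt (F count now 4)
Step 4: +1 fires, +4 burnt (F count now 1)
Step 5: +1 fires, +1 burnt (F count now 1)
Step 6: +1 fires, +1 burnt (F count now 1)
Step 7: +1 fires, +1 burnt (F count now 1)
Step 8: +0 fires, +1 burnt (F count now 0)
Fire out after step 8
Initially T: 20, now '.': 28
Total burnt (originally-T cells now '.'): 18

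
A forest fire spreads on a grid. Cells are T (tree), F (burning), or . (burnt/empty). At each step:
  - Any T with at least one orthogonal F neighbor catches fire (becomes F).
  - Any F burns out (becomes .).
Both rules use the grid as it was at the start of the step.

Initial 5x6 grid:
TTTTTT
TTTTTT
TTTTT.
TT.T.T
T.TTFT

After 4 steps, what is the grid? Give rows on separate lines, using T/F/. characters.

Step 1: 2 trees catch fire, 1 burn out
  TTTTTT
  TTTTTT
  TTTTT.
  TT.T.T
  T.TF.F
Step 2: 3 trees catch fire, 2 burn out
  TTTTTT
  TTTTTT
  TTTTT.
  TT.F.F
  T.F...
Step 3: 1 trees catch fire, 3 burn out
  TTTTTT
  TTTTTT
  TTTFT.
  TT....
  T.....
Step 4: 3 trees catch fire, 1 burn out
  TTTTTT
  TTTFTT
  TTF.F.
  TT....
  T.....

TTTTTT
TTTFTT
TTF.F.
TT....
T.....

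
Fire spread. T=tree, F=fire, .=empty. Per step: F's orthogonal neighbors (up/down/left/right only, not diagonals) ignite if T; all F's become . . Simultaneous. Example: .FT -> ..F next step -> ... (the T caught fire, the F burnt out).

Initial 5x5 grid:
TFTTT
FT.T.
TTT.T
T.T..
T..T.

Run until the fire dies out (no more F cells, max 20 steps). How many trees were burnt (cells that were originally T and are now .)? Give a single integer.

Answer: 12

Derivation:
Step 1: +4 fires, +2 burnt (F count now 4)
Step 2: +3 fires, +4 burnt (F count now 3)
Step 3: +4 fires, +3 burnt (F count now 4)
Step 4: +1 fires, +4 burnt (F count now 1)
Step 5: +0 fires, +1 burnt (F count now 0)
Fire out after step 5
Initially T: 14, now '.': 23
Total burnt (originally-T cells now '.'): 12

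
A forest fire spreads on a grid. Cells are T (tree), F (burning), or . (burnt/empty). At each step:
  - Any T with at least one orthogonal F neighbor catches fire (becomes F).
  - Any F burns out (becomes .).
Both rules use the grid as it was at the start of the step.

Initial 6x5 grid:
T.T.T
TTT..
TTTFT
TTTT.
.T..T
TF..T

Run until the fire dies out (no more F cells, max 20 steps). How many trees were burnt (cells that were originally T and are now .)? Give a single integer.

Step 1: +5 fires, +2 burnt (F count now 5)
Step 2: +4 fires, +5 burnt (F count now 4)
Step 3: +4 fires, +4 burnt (F count now 4)
Step 4: +1 fires, +4 burnt (F count now 1)
Step 5: +1 fires, +1 burnt (F count now 1)
Step 6: +0 fires, +1 burnt (F count now 0)
Fire out after step 6
Initially T: 18, now '.': 27
Total burnt (originally-T cells now '.'): 15

Answer: 15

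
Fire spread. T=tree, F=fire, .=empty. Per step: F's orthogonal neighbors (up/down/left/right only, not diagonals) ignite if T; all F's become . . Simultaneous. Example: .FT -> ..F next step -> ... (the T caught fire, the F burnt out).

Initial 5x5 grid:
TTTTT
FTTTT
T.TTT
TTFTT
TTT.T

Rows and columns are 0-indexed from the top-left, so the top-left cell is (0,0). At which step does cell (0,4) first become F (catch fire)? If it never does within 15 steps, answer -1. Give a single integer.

Step 1: cell (0,4)='T' (+7 fires, +2 burnt)
Step 2: cell (0,4)='T' (+6 fires, +7 burnt)
Step 3: cell (0,4)='T' (+5 fires, +6 burnt)
Step 4: cell (0,4)='T' (+2 fires, +5 burnt)
Step 5: cell (0,4)='F' (+1 fires, +2 burnt)
  -> target ignites at step 5
Step 6: cell (0,4)='.' (+0 fires, +1 burnt)
  fire out at step 6

5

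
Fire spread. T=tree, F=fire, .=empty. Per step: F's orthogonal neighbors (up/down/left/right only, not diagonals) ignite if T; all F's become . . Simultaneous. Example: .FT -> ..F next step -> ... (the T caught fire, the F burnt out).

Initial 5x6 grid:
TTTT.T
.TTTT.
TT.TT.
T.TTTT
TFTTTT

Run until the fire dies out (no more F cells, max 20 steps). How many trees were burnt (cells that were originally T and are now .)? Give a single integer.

Step 1: +2 fires, +1 burnt (F count now 2)
Step 2: +3 fires, +2 burnt (F count now 3)
Step 3: +3 fires, +3 burnt (F count now 3)
Step 4: +4 fires, +3 burnt (F count now 4)
Step 5: +4 fires, +4 burnt (F count now 4)
Step 6: +4 fires, +4 burnt (F count now 4)
Step 7: +2 fires, +4 burnt (F count now 2)
Step 8: +0 fires, +2 burnt (F count now 0)
Fire out after step 8
Initially T: 23, now '.': 29
Total burnt (originally-T cells now '.'): 22

Answer: 22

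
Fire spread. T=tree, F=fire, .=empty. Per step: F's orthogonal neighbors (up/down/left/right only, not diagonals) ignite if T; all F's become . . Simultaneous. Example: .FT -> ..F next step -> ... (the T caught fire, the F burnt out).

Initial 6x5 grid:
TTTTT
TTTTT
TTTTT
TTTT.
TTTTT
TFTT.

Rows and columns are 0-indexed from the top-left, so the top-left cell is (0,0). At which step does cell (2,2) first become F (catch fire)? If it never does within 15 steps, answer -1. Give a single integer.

Step 1: cell (2,2)='T' (+3 fires, +1 burnt)
Step 2: cell (2,2)='T' (+4 fires, +3 burnt)
Step 3: cell (2,2)='T' (+4 fires, +4 burnt)
Step 4: cell (2,2)='F' (+5 fires, +4 burnt)
  -> target ignites at step 4
Step 5: cell (2,2)='.' (+4 fires, +5 burnt)
Step 6: cell (2,2)='.' (+4 fires, +4 burnt)
Step 7: cell (2,2)='.' (+2 fires, +4 burnt)
Step 8: cell (2,2)='.' (+1 fires, +2 burnt)
Step 9: cell (2,2)='.' (+0 fires, +1 burnt)
  fire out at step 9

4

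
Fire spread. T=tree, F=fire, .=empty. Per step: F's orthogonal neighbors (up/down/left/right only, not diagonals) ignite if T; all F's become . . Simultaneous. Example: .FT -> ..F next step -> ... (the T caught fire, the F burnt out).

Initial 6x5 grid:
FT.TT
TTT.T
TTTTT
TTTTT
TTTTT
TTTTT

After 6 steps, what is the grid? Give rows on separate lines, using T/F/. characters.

Step 1: 2 trees catch fire, 1 burn out
  .F.TT
  FTT.T
  TTTTT
  TTTTT
  TTTTT
  TTTTT
Step 2: 2 trees catch fire, 2 burn out
  ...TT
  .FT.T
  FTTTT
  TTTTT
  TTTTT
  TTTTT
Step 3: 3 trees catch fire, 2 burn out
  ...TT
  ..F.T
  .FTTT
  FTTTT
  TTTTT
  TTTTT
Step 4: 3 trees catch fire, 3 burn out
  ...TT
  ....T
  ..FTT
  .FTTT
  FTTTT
  TTTTT
Step 5: 4 trees catch fire, 3 burn out
  ...TT
  ....T
  ...FT
  ..FTT
  .FTTT
  FTTTT
Step 6: 4 trees catch fire, 4 burn out
  ...TT
  ....T
  ....F
  ...FT
  ..FTT
  .FTTT

...TT
....T
....F
...FT
..FTT
.FTTT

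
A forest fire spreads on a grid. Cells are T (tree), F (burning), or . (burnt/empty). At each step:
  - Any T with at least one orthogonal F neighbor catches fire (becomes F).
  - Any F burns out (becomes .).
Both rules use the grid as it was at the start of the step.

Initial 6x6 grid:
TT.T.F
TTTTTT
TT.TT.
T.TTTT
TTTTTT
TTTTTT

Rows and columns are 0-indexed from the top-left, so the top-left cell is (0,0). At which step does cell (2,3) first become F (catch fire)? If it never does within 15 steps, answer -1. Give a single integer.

Step 1: cell (2,3)='T' (+1 fires, +1 burnt)
Step 2: cell (2,3)='T' (+1 fires, +1 burnt)
Step 3: cell (2,3)='T' (+2 fires, +1 burnt)
Step 4: cell (2,3)='F' (+4 fires, +2 burnt)
  -> target ignites at step 4
Step 5: cell (2,3)='.' (+4 fires, +4 burnt)
Step 6: cell (2,3)='.' (+7 fires, +4 burnt)
Step 7: cell (2,3)='.' (+5 fires, +7 burnt)
Step 8: cell (2,3)='.' (+3 fires, +5 burnt)
Step 9: cell (2,3)='.' (+2 fires, +3 burnt)
Step 10: cell (2,3)='.' (+1 fires, +2 burnt)
Step 11: cell (2,3)='.' (+0 fires, +1 burnt)
  fire out at step 11

4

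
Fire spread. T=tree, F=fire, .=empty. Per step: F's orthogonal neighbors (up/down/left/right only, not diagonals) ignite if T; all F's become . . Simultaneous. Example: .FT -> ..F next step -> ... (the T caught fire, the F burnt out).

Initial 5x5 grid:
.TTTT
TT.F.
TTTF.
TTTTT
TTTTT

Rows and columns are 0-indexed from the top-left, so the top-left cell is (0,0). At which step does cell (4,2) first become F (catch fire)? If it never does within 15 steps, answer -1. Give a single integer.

Step 1: cell (4,2)='T' (+3 fires, +2 burnt)
Step 2: cell (4,2)='T' (+6 fires, +3 burnt)
Step 3: cell (4,2)='F' (+6 fires, +6 burnt)
  -> target ignites at step 3
Step 4: cell (4,2)='.' (+3 fires, +6 burnt)
Step 5: cell (4,2)='.' (+1 fires, +3 burnt)
Step 6: cell (4,2)='.' (+0 fires, +1 burnt)
  fire out at step 6

3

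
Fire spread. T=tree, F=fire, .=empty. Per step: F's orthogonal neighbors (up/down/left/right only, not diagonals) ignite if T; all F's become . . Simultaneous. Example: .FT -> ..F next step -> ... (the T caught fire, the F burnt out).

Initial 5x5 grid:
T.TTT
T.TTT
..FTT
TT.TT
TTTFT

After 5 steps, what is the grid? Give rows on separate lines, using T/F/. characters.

Step 1: 5 trees catch fire, 2 burn out
  T.TTT
  T.FTT
  ...FT
  TT.FT
  TTF.F
Step 2: 5 trees catch fire, 5 burn out
  T.FTT
  T..FT
  ....F
  TT..F
  TF...
Step 3: 4 trees catch fire, 5 burn out
  T..FT
  T...F
  .....
  TF...
  F....
Step 4: 2 trees catch fire, 4 burn out
  T...F
  T....
  .....
  F....
  .....
Step 5: 0 trees catch fire, 2 burn out
  T....
  T....
  .....
  .....
  .....

T....
T....
.....
.....
.....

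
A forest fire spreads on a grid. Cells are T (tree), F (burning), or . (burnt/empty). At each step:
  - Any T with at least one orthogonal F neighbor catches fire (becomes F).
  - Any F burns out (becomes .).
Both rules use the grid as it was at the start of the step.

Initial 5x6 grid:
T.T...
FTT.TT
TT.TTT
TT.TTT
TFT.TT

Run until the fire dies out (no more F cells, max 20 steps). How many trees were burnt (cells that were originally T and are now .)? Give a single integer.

Answer: 10

Derivation:
Step 1: +6 fires, +2 burnt (F count now 6)
Step 2: +3 fires, +6 burnt (F count now 3)
Step 3: +1 fires, +3 burnt (F count now 1)
Step 4: +0 fires, +1 burnt (F count now 0)
Fire out after step 4
Initially T: 20, now '.': 20
Total burnt (originally-T cells now '.'): 10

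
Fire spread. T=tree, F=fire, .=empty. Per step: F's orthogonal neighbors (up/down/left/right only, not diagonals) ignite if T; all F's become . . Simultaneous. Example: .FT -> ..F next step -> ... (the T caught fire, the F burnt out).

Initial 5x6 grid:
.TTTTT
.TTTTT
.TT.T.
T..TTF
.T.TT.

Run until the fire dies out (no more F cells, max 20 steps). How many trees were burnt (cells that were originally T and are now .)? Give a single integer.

Answer: 17

Derivation:
Step 1: +1 fires, +1 burnt (F count now 1)
Step 2: +3 fires, +1 burnt (F count now 3)
Step 3: +2 fires, +3 burnt (F count now 2)
Step 4: +3 fires, +2 burnt (F count now 3)
Step 5: +3 fires, +3 burnt (F count now 3)
Step 6: +3 fires, +3 burnt (F count now 3)
Step 7: +2 fires, +3 burnt (F count now 2)
Step 8: +0 fires, +2 burnt (F count now 0)
Fire out after step 8
Initially T: 19, now '.': 28
Total burnt (originally-T cells now '.'): 17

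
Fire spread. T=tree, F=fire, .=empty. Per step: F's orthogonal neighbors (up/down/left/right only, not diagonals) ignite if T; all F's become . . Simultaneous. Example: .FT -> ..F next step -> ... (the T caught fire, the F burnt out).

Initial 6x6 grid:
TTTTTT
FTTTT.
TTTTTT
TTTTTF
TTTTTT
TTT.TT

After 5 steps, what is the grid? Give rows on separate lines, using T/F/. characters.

Step 1: 6 trees catch fire, 2 burn out
  FTTTTT
  .FTTT.
  FTTTTF
  TTTTF.
  TTTTTF
  TTT.TT
Step 2: 8 trees catch fire, 6 burn out
  .FTTTT
  ..FTT.
  .FTTF.
  FTTF..
  TTTTF.
  TTT.TF
Step 3: 10 trees catch fire, 8 burn out
  ..FTTT
  ...FF.
  ..FF..
  .FF...
  FTTF..
  TTT.F.
Step 4: 5 trees catch fire, 10 burn out
  ...FFT
  ......
  ......
  ......
  .FF...
  FTT...
Step 5: 3 trees catch fire, 5 burn out
  .....F
  ......
  ......
  ......
  ......
  .FF...

.....F
......
......
......
......
.FF...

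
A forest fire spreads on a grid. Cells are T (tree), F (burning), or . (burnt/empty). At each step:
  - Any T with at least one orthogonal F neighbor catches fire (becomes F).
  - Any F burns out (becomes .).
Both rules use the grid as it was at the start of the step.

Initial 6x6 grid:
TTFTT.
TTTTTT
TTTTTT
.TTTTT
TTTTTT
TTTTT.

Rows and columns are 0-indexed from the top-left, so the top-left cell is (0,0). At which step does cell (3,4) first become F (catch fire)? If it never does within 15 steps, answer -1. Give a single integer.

Step 1: cell (3,4)='T' (+3 fires, +1 burnt)
Step 2: cell (3,4)='T' (+5 fires, +3 burnt)
Step 3: cell (3,4)='T' (+5 fires, +5 burnt)
Step 4: cell (3,4)='T' (+6 fires, +5 burnt)
Step 5: cell (3,4)='F' (+5 fires, +6 burnt)
  -> target ignites at step 5
Step 6: cell (3,4)='.' (+5 fires, +5 burnt)
Step 7: cell (3,4)='.' (+3 fires, +5 burnt)
Step 8: cell (3,4)='.' (+0 fires, +3 burnt)
  fire out at step 8

5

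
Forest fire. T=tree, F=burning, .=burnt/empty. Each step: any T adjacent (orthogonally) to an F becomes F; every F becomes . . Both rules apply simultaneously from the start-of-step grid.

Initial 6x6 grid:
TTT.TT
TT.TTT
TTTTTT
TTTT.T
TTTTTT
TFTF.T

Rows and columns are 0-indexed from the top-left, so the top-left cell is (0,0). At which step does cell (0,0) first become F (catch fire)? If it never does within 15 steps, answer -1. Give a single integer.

Step 1: cell (0,0)='T' (+4 fires, +2 burnt)
Step 2: cell (0,0)='T' (+5 fires, +4 burnt)
Step 3: cell (0,0)='T' (+5 fires, +5 burnt)
Step 4: cell (0,0)='T' (+7 fires, +5 burnt)
Step 5: cell (0,0)='T' (+4 fires, +7 burnt)
Step 6: cell (0,0)='F' (+4 fires, +4 burnt)
  -> target ignites at step 6
Step 7: cell (0,0)='.' (+1 fires, +4 burnt)
Step 8: cell (0,0)='.' (+0 fires, +1 burnt)
  fire out at step 8

6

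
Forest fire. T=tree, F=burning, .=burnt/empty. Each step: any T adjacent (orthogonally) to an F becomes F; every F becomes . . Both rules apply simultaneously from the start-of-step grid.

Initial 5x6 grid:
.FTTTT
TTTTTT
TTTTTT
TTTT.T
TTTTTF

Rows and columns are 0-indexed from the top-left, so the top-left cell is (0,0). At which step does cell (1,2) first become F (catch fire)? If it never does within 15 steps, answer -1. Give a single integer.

Step 1: cell (1,2)='T' (+4 fires, +2 burnt)
Step 2: cell (1,2)='F' (+6 fires, +4 burnt)
  -> target ignites at step 2
Step 3: cell (1,2)='.' (+9 fires, +6 burnt)
Step 4: cell (1,2)='.' (+6 fires, +9 burnt)
Step 5: cell (1,2)='.' (+1 fires, +6 burnt)
Step 6: cell (1,2)='.' (+0 fires, +1 burnt)
  fire out at step 6

2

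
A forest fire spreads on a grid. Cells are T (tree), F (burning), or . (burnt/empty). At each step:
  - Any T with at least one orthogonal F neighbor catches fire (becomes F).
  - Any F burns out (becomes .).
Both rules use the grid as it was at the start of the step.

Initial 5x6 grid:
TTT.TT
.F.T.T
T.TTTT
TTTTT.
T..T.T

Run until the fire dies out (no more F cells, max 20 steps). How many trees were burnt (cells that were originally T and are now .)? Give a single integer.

Answer: 3

Derivation:
Step 1: +1 fires, +1 burnt (F count now 1)
Step 2: +2 fires, +1 burnt (F count now 2)
Step 3: +0 fires, +2 burnt (F count now 0)
Fire out after step 3
Initially T: 20, now '.': 13
Total burnt (originally-T cells now '.'): 3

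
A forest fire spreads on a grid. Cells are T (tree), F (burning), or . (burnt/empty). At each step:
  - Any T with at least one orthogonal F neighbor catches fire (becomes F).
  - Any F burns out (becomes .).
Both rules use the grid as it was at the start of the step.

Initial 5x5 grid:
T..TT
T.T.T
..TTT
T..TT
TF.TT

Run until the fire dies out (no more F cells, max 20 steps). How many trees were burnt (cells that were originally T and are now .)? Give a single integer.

Step 1: +1 fires, +1 burnt (F count now 1)
Step 2: +1 fires, +1 burnt (F count now 1)
Step 3: +0 fires, +1 burnt (F count now 0)
Fire out after step 3
Initially T: 15, now '.': 12
Total burnt (originally-T cells now '.'): 2

Answer: 2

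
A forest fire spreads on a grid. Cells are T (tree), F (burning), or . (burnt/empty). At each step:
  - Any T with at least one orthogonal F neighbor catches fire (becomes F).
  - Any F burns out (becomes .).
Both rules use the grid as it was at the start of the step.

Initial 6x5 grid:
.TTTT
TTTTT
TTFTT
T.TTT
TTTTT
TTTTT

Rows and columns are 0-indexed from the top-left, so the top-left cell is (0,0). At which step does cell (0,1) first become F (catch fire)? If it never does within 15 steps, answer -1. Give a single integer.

Step 1: cell (0,1)='T' (+4 fires, +1 burnt)
Step 2: cell (0,1)='T' (+7 fires, +4 burnt)
Step 3: cell (0,1)='F' (+9 fires, +7 burnt)
  -> target ignites at step 3
Step 4: cell (0,1)='.' (+5 fires, +9 burnt)
Step 5: cell (0,1)='.' (+2 fires, +5 burnt)
Step 6: cell (0,1)='.' (+0 fires, +2 burnt)
  fire out at step 6

3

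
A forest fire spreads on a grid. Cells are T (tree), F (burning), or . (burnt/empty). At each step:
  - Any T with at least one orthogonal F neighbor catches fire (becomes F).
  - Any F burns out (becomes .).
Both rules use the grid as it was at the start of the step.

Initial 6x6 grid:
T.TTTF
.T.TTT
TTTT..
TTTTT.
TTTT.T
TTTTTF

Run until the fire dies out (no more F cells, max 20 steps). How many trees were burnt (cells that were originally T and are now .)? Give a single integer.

Answer: 26

Derivation:
Step 1: +4 fires, +2 burnt (F count now 4)
Step 2: +3 fires, +4 burnt (F count now 3)
Step 3: +4 fires, +3 burnt (F count now 4)
Step 4: +4 fires, +4 burnt (F count now 4)
Step 5: +5 fires, +4 burnt (F count now 5)
Step 6: +3 fires, +5 burnt (F count now 3)
Step 7: +3 fires, +3 burnt (F count now 3)
Step 8: +0 fires, +3 burnt (F count now 0)
Fire out after step 8
Initially T: 27, now '.': 35
Total burnt (originally-T cells now '.'): 26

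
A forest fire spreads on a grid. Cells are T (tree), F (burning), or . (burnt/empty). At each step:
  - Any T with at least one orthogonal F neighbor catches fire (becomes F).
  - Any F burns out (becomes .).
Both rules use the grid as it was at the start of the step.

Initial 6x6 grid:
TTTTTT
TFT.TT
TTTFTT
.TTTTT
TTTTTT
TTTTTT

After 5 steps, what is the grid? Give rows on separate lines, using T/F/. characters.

Step 1: 7 trees catch fire, 2 burn out
  TFTTTT
  F.F.TT
  TFF.FT
  .TTFTT
  TTTTTT
  TTTTTT
Step 2: 9 trees catch fire, 7 burn out
  F.FTTT
  ....FT
  F....F
  .FF.FT
  TTTFTT
  TTTTTT
Step 3: 8 trees catch fire, 9 burn out
  ...FFT
  .....F
  ......
  .....F
  TFF.FT
  TTTFTT
Step 4: 6 trees catch fire, 8 burn out
  .....F
  ......
  ......
  ......
  F....F
  TFF.FT
Step 5: 2 trees catch fire, 6 burn out
  ......
  ......
  ......
  ......
  ......
  F....F

......
......
......
......
......
F....F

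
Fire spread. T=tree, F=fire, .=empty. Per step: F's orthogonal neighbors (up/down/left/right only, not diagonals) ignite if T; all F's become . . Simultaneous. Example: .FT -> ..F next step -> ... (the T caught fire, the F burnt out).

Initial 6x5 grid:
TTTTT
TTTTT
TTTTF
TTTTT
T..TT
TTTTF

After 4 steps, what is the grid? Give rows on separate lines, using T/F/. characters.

Step 1: 5 trees catch fire, 2 burn out
  TTTTT
  TTTTF
  TTTF.
  TTTTF
  T..TF
  TTTF.
Step 2: 6 trees catch fire, 5 burn out
  TTTTF
  TTTF.
  TTF..
  TTTF.
  T..F.
  TTF..
Step 3: 5 trees catch fire, 6 burn out
  TTTF.
  TTF..
  TF...
  TTF..
  T....
  TF...
Step 4: 5 trees catch fire, 5 burn out
  TTF..
  TF...
  F....
  TF...
  T....
  F....

TTF..
TF...
F....
TF...
T....
F....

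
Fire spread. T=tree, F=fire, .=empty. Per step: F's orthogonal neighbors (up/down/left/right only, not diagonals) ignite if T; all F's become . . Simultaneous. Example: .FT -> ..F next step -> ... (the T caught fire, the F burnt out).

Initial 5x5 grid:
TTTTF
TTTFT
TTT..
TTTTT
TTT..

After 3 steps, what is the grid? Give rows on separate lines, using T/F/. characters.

Step 1: 3 trees catch fire, 2 burn out
  TTTF.
  TTF.F
  TTT..
  TTTTT
  TTT..
Step 2: 3 trees catch fire, 3 burn out
  TTF..
  TF...
  TTF..
  TTTTT
  TTT..
Step 3: 4 trees catch fire, 3 burn out
  TF...
  F....
  TF...
  TTFTT
  TTT..

TF...
F....
TF...
TTFTT
TTT..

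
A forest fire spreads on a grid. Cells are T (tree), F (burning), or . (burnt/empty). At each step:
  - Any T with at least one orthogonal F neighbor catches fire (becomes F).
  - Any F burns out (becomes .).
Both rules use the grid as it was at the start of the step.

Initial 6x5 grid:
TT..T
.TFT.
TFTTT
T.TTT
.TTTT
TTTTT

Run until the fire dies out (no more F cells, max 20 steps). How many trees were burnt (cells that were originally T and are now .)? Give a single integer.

Step 1: +4 fires, +2 burnt (F count now 4)
Step 2: +4 fires, +4 burnt (F count now 4)
Step 3: +4 fires, +4 burnt (F count now 4)
Step 4: +4 fires, +4 burnt (F count now 4)
Step 5: +3 fires, +4 burnt (F count now 3)
Step 6: +2 fires, +3 burnt (F count now 2)
Step 7: +0 fires, +2 burnt (F count now 0)
Fire out after step 7
Initially T: 22, now '.': 29
Total burnt (originally-T cells now '.'): 21

Answer: 21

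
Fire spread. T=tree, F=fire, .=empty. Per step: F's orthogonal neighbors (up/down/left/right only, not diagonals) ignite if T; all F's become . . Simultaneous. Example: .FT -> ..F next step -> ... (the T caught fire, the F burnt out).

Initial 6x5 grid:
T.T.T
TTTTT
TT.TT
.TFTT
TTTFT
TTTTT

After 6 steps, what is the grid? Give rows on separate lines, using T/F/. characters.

Step 1: 5 trees catch fire, 2 burn out
  T.T.T
  TTTTT
  TT.TT
  .F.FT
  TTF.F
  TTTFT
Step 2: 6 trees catch fire, 5 burn out
  T.T.T
  TTTTT
  TF.FT
  ....F
  TF...
  TTF.F
Step 3: 6 trees catch fire, 6 burn out
  T.T.T
  TFTFT
  F...F
  .....
  F....
  TF...
Step 4: 4 trees catch fire, 6 burn out
  T.T.T
  F.F.F
  .....
  .....
  .....
  F....
Step 5: 3 trees catch fire, 4 burn out
  F.F.F
  .....
  .....
  .....
  .....
  .....
Step 6: 0 trees catch fire, 3 burn out
  .....
  .....
  .....
  .....
  .....
  .....

.....
.....
.....
.....
.....
.....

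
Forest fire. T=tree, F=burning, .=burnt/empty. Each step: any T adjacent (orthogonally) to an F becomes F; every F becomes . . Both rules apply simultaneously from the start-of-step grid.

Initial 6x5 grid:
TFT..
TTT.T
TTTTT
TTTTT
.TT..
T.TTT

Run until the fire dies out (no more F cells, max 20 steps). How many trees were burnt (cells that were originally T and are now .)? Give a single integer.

Answer: 21

Derivation:
Step 1: +3 fires, +1 burnt (F count now 3)
Step 2: +3 fires, +3 burnt (F count now 3)
Step 3: +3 fires, +3 burnt (F count now 3)
Step 4: +4 fires, +3 burnt (F count now 4)
Step 5: +3 fires, +4 burnt (F count now 3)
Step 6: +3 fires, +3 burnt (F count now 3)
Step 7: +1 fires, +3 burnt (F count now 1)
Step 8: +1 fires, +1 burnt (F count now 1)
Step 9: +0 fires, +1 burnt (F count now 0)
Fire out after step 9
Initially T: 22, now '.': 29
Total burnt (originally-T cells now '.'): 21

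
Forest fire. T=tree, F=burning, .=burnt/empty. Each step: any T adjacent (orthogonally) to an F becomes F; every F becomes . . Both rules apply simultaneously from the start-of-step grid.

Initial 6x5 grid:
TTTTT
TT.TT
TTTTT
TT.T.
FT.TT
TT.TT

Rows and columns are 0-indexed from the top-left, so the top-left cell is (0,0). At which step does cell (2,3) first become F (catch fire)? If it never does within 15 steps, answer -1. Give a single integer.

Step 1: cell (2,3)='T' (+3 fires, +1 burnt)
Step 2: cell (2,3)='T' (+3 fires, +3 burnt)
Step 3: cell (2,3)='T' (+2 fires, +3 burnt)
Step 4: cell (2,3)='T' (+3 fires, +2 burnt)
Step 5: cell (2,3)='F' (+2 fires, +3 burnt)
  -> target ignites at step 5
Step 6: cell (2,3)='.' (+4 fires, +2 burnt)
Step 7: cell (2,3)='.' (+3 fires, +4 burnt)
Step 8: cell (2,3)='.' (+3 fires, +3 burnt)
Step 9: cell (2,3)='.' (+1 fires, +3 burnt)
Step 10: cell (2,3)='.' (+0 fires, +1 burnt)
  fire out at step 10

5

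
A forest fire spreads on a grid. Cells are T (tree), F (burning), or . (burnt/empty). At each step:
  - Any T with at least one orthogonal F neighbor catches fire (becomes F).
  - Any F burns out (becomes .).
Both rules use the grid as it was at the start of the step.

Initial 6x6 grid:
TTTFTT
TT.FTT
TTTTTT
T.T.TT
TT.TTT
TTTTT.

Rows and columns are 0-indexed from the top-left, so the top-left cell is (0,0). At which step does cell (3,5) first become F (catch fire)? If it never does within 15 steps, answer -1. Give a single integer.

Step 1: cell (3,5)='T' (+4 fires, +2 burnt)
Step 2: cell (3,5)='T' (+5 fires, +4 burnt)
Step 3: cell (3,5)='T' (+6 fires, +5 burnt)
Step 4: cell (3,5)='F' (+4 fires, +6 burnt)
  -> target ignites at step 4
Step 5: cell (3,5)='.' (+4 fires, +4 burnt)
Step 6: cell (3,5)='.' (+2 fires, +4 burnt)
Step 7: cell (3,5)='.' (+3 fires, +2 burnt)
Step 8: cell (3,5)='.' (+1 fires, +3 burnt)
Step 9: cell (3,5)='.' (+0 fires, +1 burnt)
  fire out at step 9

4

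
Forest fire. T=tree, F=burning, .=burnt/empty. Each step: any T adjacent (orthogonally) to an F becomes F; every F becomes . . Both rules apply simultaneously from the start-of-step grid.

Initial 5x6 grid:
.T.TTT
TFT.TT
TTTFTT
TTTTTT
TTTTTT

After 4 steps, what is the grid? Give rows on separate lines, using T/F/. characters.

Step 1: 7 trees catch fire, 2 burn out
  .F.TTT
  F.F.TT
  TFF.FT
  TTTFTT
  TTTTTT
Step 2: 7 trees catch fire, 7 burn out
  ...TTT
  ....FT
  F....F
  TFF.FT
  TTTFTT
Step 3: 7 trees catch fire, 7 burn out
  ...TFT
  .....F
  ......
  F....F
  TFF.FT
Step 4: 4 trees catch fire, 7 burn out
  ...F.F
  ......
  ......
  ......
  F....F

...F.F
......
......
......
F....F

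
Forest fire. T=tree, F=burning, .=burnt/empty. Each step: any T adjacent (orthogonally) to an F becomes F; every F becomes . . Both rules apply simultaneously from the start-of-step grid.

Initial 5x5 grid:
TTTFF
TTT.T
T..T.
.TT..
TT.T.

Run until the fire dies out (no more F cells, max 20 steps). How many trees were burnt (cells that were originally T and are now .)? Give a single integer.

Step 1: +2 fires, +2 burnt (F count now 2)
Step 2: +2 fires, +2 burnt (F count now 2)
Step 3: +2 fires, +2 burnt (F count now 2)
Step 4: +1 fires, +2 burnt (F count now 1)
Step 5: +1 fires, +1 burnt (F count now 1)
Step 6: +0 fires, +1 burnt (F count now 0)
Fire out after step 6
Initially T: 14, now '.': 19
Total burnt (originally-T cells now '.'): 8

Answer: 8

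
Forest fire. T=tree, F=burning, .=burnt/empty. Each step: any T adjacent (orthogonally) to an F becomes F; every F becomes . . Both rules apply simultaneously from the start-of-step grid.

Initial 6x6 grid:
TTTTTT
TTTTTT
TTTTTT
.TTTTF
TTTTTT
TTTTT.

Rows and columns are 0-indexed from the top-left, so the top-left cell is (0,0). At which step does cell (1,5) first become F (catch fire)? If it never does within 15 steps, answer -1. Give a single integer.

Step 1: cell (1,5)='T' (+3 fires, +1 burnt)
Step 2: cell (1,5)='F' (+4 fires, +3 burnt)
  -> target ignites at step 2
Step 3: cell (1,5)='.' (+6 fires, +4 burnt)
Step 4: cell (1,5)='.' (+6 fires, +6 burnt)
Step 5: cell (1,5)='.' (+5 fires, +6 burnt)
Step 6: cell (1,5)='.' (+5 fires, +5 burnt)
Step 7: cell (1,5)='.' (+3 fires, +5 burnt)
Step 8: cell (1,5)='.' (+1 fires, +3 burnt)
Step 9: cell (1,5)='.' (+0 fires, +1 burnt)
  fire out at step 9

2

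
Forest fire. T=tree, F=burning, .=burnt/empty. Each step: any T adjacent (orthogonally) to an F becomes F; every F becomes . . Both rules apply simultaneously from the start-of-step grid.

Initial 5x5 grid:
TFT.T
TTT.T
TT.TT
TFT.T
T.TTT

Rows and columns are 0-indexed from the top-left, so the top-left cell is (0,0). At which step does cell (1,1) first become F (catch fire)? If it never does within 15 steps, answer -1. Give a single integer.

Step 1: cell (1,1)='F' (+6 fires, +2 burnt)
  -> target ignites at step 1
Step 2: cell (1,1)='.' (+5 fires, +6 burnt)
Step 3: cell (1,1)='.' (+1 fires, +5 burnt)
Step 4: cell (1,1)='.' (+1 fires, +1 burnt)
Step 5: cell (1,1)='.' (+1 fires, +1 burnt)
Step 6: cell (1,1)='.' (+1 fires, +1 burnt)
Step 7: cell (1,1)='.' (+2 fires, +1 burnt)
Step 8: cell (1,1)='.' (+1 fires, +2 burnt)
Step 9: cell (1,1)='.' (+0 fires, +1 burnt)
  fire out at step 9

1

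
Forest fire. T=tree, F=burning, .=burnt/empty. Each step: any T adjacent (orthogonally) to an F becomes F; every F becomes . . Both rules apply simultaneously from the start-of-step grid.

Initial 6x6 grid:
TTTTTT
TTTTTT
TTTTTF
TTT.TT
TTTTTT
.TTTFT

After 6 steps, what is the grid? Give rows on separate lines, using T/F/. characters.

Step 1: 6 trees catch fire, 2 burn out
  TTTTTT
  TTTTTF
  TTTTF.
  TTT.TF
  TTTTFT
  .TTF.F
Step 2: 7 trees catch fire, 6 burn out
  TTTTTF
  TTTTF.
  TTTF..
  TTT.F.
  TTTF.F
  .TF...
Step 3: 5 trees catch fire, 7 burn out
  TTTTF.
  TTTF..
  TTF...
  TTT...
  TTF...
  .F....
Step 4: 5 trees catch fire, 5 burn out
  TTTF..
  TTF...
  TF....
  TTF...
  TF....
  ......
Step 5: 5 trees catch fire, 5 burn out
  TTF...
  TF....
  F.....
  TF....
  F.....
  ......
Step 6: 3 trees catch fire, 5 burn out
  TF....
  F.....
  ......
  F.....
  ......
  ......

TF....
F.....
......
F.....
......
......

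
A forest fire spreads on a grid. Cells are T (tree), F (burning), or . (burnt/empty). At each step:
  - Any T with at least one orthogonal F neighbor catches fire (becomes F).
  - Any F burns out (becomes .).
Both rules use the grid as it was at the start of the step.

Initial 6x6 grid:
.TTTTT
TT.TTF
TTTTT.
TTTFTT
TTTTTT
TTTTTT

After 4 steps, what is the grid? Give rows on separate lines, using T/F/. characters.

Step 1: 6 trees catch fire, 2 burn out
  .TTTTF
  TT.TF.
  TTTFT.
  TTF.FT
  TTTFTT
  TTTTTT
Step 2: 9 trees catch fire, 6 burn out
  .TTTF.
  TT.F..
  TTF.F.
  TF...F
  TTF.FT
  TTTFTT
Step 3: 7 trees catch fire, 9 burn out
  .TTF..
  TT....
  TF....
  F.....
  TF...F
  TTF.FT
Step 4: 6 trees catch fire, 7 burn out
  .TF...
  TF....
  F.....
  ......
  F.....
  TF...F

.TF...
TF....
F.....
......
F.....
TF...F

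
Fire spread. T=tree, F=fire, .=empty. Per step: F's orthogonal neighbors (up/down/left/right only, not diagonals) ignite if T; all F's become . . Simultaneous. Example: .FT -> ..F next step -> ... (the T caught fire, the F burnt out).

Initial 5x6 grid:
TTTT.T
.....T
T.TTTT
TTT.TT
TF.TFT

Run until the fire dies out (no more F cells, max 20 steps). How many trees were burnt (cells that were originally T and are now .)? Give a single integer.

Answer: 15

Derivation:
Step 1: +5 fires, +2 burnt (F count now 5)
Step 2: +4 fires, +5 burnt (F count now 4)
Step 3: +4 fires, +4 burnt (F count now 4)
Step 4: +1 fires, +4 burnt (F count now 1)
Step 5: +1 fires, +1 burnt (F count now 1)
Step 6: +0 fires, +1 burnt (F count now 0)
Fire out after step 6
Initially T: 19, now '.': 26
Total burnt (originally-T cells now '.'): 15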